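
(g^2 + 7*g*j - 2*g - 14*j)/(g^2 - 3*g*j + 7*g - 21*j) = (g^2 + 7*g*j - 2*g - 14*j)/(g^2 - 3*g*j + 7*g - 21*j)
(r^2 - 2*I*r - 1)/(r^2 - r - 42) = (-r^2 + 2*I*r + 1)/(-r^2 + r + 42)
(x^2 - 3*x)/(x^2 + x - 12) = x/(x + 4)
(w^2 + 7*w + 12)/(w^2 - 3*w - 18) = (w + 4)/(w - 6)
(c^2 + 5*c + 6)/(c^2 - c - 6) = (c + 3)/(c - 3)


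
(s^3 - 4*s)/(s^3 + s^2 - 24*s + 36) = s*(s + 2)/(s^2 + 3*s - 18)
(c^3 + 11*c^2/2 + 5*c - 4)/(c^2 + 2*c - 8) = (c^2 + 3*c/2 - 1)/(c - 2)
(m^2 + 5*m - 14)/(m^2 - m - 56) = (m - 2)/(m - 8)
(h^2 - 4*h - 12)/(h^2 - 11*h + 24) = (h^2 - 4*h - 12)/(h^2 - 11*h + 24)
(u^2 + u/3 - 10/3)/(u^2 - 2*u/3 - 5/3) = (u + 2)/(u + 1)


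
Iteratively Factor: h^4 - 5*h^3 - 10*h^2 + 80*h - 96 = (h - 4)*(h^3 - h^2 - 14*h + 24) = (h - 4)*(h - 2)*(h^2 + h - 12) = (h - 4)*(h - 3)*(h - 2)*(h + 4)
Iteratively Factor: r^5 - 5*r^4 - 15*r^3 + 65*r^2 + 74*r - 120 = (r - 5)*(r^4 - 15*r^2 - 10*r + 24) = (r - 5)*(r + 3)*(r^3 - 3*r^2 - 6*r + 8) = (r - 5)*(r - 1)*(r + 3)*(r^2 - 2*r - 8) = (r - 5)*(r - 1)*(r + 2)*(r + 3)*(r - 4)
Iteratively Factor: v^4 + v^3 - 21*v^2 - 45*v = (v)*(v^3 + v^2 - 21*v - 45) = v*(v - 5)*(v^2 + 6*v + 9) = v*(v - 5)*(v + 3)*(v + 3)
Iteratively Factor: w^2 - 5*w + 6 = (w - 3)*(w - 2)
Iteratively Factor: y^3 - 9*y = (y)*(y^2 - 9) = y*(y - 3)*(y + 3)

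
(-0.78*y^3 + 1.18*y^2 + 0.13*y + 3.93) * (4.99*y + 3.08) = -3.8922*y^4 + 3.4858*y^3 + 4.2831*y^2 + 20.0111*y + 12.1044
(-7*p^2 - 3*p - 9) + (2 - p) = -7*p^2 - 4*p - 7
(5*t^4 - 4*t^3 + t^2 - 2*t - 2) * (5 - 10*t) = -50*t^5 + 65*t^4 - 30*t^3 + 25*t^2 + 10*t - 10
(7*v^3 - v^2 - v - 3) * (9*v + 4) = 63*v^4 + 19*v^3 - 13*v^2 - 31*v - 12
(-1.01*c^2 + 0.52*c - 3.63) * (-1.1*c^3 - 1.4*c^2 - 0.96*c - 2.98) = 1.111*c^5 + 0.842*c^4 + 4.2346*c^3 + 7.5926*c^2 + 1.9352*c + 10.8174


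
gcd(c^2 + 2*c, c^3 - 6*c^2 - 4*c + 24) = c + 2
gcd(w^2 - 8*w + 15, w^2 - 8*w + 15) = w^2 - 8*w + 15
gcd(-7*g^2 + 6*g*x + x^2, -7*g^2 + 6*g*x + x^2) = -7*g^2 + 6*g*x + x^2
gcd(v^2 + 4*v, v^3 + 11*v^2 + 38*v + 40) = v + 4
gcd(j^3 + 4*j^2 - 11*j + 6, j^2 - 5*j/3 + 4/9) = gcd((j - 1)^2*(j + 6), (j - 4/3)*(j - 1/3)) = 1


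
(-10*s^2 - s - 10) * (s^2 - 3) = -10*s^4 - s^3 + 20*s^2 + 3*s + 30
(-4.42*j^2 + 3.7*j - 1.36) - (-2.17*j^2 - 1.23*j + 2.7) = -2.25*j^2 + 4.93*j - 4.06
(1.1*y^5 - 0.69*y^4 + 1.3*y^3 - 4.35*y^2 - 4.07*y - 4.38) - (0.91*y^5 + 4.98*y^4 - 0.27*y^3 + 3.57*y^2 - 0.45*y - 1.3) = 0.19*y^5 - 5.67*y^4 + 1.57*y^3 - 7.92*y^2 - 3.62*y - 3.08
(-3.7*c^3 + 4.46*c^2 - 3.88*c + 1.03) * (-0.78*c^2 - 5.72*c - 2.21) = 2.886*c^5 + 17.6852*c^4 - 14.3078*c^3 + 11.5336*c^2 + 2.6832*c - 2.2763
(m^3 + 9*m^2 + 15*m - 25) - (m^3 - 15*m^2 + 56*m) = 24*m^2 - 41*m - 25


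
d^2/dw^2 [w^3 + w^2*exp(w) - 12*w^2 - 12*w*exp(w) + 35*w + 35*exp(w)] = w^2*exp(w) - 8*w*exp(w) + 6*w + 13*exp(w) - 24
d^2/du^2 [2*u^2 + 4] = 4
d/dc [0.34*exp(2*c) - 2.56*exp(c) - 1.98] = (0.68*exp(c) - 2.56)*exp(c)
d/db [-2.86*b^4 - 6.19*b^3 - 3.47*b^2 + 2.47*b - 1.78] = -11.44*b^3 - 18.57*b^2 - 6.94*b + 2.47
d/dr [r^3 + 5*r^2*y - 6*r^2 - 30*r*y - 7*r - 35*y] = 3*r^2 + 10*r*y - 12*r - 30*y - 7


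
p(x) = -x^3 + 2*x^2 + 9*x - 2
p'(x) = -3*x^2 + 4*x + 9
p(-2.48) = 3.23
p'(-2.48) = -19.37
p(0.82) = 6.17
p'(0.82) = 10.26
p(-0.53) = -6.06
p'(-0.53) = 6.04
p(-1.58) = -7.28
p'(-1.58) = -4.81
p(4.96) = -30.18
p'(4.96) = -44.96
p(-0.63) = -6.63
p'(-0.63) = 5.29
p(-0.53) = -6.06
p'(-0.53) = 6.04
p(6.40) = -124.62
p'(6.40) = -88.28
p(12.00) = -1334.00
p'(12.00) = -375.00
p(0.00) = -2.00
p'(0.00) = 9.00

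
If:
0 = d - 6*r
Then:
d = 6*r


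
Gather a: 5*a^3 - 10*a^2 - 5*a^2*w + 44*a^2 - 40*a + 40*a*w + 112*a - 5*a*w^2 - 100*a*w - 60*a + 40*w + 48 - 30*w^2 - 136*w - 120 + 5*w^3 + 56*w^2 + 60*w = 5*a^3 + a^2*(34 - 5*w) + a*(-5*w^2 - 60*w + 12) + 5*w^3 + 26*w^2 - 36*w - 72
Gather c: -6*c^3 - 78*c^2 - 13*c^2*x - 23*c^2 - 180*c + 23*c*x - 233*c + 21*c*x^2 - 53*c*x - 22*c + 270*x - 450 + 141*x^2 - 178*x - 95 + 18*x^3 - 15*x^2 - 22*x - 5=-6*c^3 + c^2*(-13*x - 101) + c*(21*x^2 - 30*x - 435) + 18*x^3 + 126*x^2 + 70*x - 550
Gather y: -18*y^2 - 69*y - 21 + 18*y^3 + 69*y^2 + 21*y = 18*y^3 + 51*y^2 - 48*y - 21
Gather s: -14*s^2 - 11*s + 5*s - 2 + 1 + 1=-14*s^2 - 6*s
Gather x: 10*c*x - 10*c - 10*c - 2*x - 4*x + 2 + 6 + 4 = -20*c + x*(10*c - 6) + 12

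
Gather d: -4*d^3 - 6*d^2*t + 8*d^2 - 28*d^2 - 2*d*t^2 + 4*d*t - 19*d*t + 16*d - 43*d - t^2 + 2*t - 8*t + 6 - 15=-4*d^3 + d^2*(-6*t - 20) + d*(-2*t^2 - 15*t - 27) - t^2 - 6*t - 9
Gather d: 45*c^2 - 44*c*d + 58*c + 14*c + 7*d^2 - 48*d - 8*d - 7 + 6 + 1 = 45*c^2 + 72*c + 7*d^2 + d*(-44*c - 56)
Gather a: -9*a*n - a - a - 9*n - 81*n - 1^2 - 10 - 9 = a*(-9*n - 2) - 90*n - 20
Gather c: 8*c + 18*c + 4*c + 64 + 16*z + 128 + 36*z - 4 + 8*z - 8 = 30*c + 60*z + 180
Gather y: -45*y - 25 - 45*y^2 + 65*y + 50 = -45*y^2 + 20*y + 25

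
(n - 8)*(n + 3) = n^2 - 5*n - 24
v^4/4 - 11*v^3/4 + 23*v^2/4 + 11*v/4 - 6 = (v/4 + 1/4)*(v - 8)*(v - 3)*(v - 1)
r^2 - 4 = (r - 2)*(r + 2)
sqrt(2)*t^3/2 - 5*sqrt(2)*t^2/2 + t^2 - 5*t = t*(t - 5)*(sqrt(2)*t/2 + 1)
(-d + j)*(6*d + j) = -6*d^2 + 5*d*j + j^2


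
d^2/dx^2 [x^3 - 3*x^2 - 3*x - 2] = 6*x - 6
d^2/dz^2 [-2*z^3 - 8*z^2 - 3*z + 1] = -12*z - 16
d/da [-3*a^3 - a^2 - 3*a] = -9*a^2 - 2*a - 3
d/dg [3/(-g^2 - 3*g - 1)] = 3*(2*g + 3)/(g^2 + 3*g + 1)^2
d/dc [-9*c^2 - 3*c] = -18*c - 3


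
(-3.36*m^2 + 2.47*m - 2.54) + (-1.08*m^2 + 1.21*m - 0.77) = -4.44*m^2 + 3.68*m - 3.31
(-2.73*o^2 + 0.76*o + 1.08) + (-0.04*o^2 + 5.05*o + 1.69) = -2.77*o^2 + 5.81*o + 2.77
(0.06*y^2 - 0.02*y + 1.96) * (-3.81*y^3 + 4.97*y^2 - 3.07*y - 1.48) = -0.2286*y^5 + 0.3744*y^4 - 7.7512*y^3 + 9.7138*y^2 - 5.9876*y - 2.9008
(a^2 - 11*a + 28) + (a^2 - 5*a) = 2*a^2 - 16*a + 28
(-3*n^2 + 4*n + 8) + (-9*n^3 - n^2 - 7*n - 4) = -9*n^3 - 4*n^2 - 3*n + 4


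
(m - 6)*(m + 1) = m^2 - 5*m - 6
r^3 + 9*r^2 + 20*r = r*(r + 4)*(r + 5)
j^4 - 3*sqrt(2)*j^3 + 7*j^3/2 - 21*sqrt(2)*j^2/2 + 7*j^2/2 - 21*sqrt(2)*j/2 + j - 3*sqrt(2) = (j + 1/2)*(j + 1)*(j + 2)*(j - 3*sqrt(2))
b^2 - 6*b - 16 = (b - 8)*(b + 2)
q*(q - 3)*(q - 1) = q^3 - 4*q^2 + 3*q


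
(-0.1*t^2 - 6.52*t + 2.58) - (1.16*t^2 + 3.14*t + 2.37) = -1.26*t^2 - 9.66*t + 0.21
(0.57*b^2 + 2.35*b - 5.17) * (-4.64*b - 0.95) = -2.6448*b^3 - 11.4455*b^2 + 21.7563*b + 4.9115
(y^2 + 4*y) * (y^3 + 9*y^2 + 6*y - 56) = y^5 + 13*y^4 + 42*y^3 - 32*y^2 - 224*y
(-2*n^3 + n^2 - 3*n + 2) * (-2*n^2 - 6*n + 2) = 4*n^5 + 10*n^4 - 4*n^3 + 16*n^2 - 18*n + 4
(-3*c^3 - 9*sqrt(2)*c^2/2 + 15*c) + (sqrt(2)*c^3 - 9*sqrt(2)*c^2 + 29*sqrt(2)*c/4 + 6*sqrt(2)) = -3*c^3 + sqrt(2)*c^3 - 27*sqrt(2)*c^2/2 + 29*sqrt(2)*c/4 + 15*c + 6*sqrt(2)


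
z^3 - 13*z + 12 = (z - 3)*(z - 1)*(z + 4)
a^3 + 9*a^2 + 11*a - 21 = (a - 1)*(a + 3)*(a + 7)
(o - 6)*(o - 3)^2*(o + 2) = o^4 - 10*o^3 + 21*o^2 + 36*o - 108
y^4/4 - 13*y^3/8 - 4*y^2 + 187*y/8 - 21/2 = (y/4 + 1)*(y - 7)*(y - 3)*(y - 1/2)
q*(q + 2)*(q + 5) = q^3 + 7*q^2 + 10*q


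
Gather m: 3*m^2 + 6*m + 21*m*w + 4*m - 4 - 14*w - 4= 3*m^2 + m*(21*w + 10) - 14*w - 8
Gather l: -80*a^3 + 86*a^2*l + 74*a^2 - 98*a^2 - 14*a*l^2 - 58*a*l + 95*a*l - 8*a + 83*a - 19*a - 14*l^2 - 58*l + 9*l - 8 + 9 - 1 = -80*a^3 - 24*a^2 + 56*a + l^2*(-14*a - 14) + l*(86*a^2 + 37*a - 49)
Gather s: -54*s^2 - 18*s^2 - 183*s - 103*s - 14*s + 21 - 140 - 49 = -72*s^2 - 300*s - 168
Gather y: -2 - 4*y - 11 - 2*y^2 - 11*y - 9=-2*y^2 - 15*y - 22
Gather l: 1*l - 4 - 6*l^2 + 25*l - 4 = -6*l^2 + 26*l - 8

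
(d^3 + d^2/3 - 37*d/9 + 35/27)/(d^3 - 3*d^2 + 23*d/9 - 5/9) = (d + 7/3)/(d - 1)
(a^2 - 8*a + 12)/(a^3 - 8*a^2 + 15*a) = (a^2 - 8*a + 12)/(a*(a^2 - 8*a + 15))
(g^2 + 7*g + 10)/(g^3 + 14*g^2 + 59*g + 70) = 1/(g + 7)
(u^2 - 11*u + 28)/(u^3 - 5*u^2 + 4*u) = (u - 7)/(u*(u - 1))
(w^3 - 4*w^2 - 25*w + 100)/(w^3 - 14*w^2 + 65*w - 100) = (w + 5)/(w - 5)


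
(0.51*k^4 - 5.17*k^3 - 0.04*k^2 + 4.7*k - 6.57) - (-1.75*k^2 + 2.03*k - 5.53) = 0.51*k^4 - 5.17*k^3 + 1.71*k^2 + 2.67*k - 1.04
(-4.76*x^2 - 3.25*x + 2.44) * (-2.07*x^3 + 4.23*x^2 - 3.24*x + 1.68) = 9.8532*x^5 - 13.4073*x^4 - 3.3759*x^3 + 12.8544*x^2 - 13.3656*x + 4.0992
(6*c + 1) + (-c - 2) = 5*c - 1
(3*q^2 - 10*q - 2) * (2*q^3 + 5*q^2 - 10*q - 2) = 6*q^5 - 5*q^4 - 84*q^3 + 84*q^2 + 40*q + 4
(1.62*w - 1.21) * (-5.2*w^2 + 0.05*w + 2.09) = -8.424*w^3 + 6.373*w^2 + 3.3253*w - 2.5289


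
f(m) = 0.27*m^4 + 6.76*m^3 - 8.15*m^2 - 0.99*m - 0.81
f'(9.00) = 2282.31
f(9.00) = 6029.64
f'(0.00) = -0.99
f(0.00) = -0.81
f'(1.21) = 10.89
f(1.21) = -1.39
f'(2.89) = 147.35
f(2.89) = 110.26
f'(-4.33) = 362.14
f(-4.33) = -603.21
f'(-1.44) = 61.31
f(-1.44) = -35.31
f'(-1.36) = 55.97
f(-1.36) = -30.62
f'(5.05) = 572.98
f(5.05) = 832.55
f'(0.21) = -3.51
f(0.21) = -1.31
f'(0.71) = -1.95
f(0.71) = -3.13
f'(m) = 1.08*m^3 + 20.28*m^2 - 16.3*m - 0.99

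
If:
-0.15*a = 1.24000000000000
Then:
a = -8.27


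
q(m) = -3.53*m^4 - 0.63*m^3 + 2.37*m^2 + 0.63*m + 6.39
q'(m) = -14.12*m^3 - 1.89*m^2 + 4.74*m + 0.63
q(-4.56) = -1413.75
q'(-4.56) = 1278.56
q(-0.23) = 6.37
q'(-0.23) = -0.39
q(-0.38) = 6.45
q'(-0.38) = -0.67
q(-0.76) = 6.38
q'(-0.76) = 2.13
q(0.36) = 6.84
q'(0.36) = 1.43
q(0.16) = 6.55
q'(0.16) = 1.28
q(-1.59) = -8.65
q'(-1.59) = 45.07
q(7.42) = -10815.98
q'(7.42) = -5836.54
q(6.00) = -4615.47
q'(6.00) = -3088.89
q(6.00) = -4615.47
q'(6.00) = -3088.89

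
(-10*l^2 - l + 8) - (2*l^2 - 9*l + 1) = -12*l^2 + 8*l + 7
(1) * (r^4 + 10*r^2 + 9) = r^4 + 10*r^2 + 9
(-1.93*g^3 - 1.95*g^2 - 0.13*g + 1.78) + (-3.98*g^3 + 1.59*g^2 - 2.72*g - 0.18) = -5.91*g^3 - 0.36*g^2 - 2.85*g + 1.6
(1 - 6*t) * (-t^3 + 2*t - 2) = 6*t^4 - t^3 - 12*t^2 + 14*t - 2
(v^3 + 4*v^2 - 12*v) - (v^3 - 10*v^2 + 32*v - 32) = 14*v^2 - 44*v + 32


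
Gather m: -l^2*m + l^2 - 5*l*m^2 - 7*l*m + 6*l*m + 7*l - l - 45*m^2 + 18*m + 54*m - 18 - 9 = l^2 + 6*l + m^2*(-5*l - 45) + m*(-l^2 - l + 72) - 27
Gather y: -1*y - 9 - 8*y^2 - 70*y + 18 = -8*y^2 - 71*y + 9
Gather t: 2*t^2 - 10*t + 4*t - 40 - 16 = 2*t^2 - 6*t - 56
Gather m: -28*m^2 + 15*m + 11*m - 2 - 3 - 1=-28*m^2 + 26*m - 6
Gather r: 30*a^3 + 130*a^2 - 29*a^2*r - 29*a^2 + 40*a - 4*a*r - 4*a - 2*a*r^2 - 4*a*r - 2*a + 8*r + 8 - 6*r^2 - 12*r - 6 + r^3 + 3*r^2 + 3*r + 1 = 30*a^3 + 101*a^2 + 34*a + r^3 + r^2*(-2*a - 3) + r*(-29*a^2 - 8*a - 1) + 3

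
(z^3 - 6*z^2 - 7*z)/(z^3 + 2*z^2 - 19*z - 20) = z*(z - 7)/(z^2 + z - 20)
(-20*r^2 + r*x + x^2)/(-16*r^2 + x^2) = (5*r + x)/(4*r + x)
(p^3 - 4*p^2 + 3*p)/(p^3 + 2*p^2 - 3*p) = (p - 3)/(p + 3)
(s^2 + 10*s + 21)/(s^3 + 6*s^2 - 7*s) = (s + 3)/(s*(s - 1))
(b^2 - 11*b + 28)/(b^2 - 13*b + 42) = (b - 4)/(b - 6)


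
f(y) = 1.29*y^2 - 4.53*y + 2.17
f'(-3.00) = -12.27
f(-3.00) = 27.37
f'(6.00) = 10.95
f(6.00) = 21.43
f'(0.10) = -4.27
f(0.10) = 1.73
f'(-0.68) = -6.28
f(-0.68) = 5.85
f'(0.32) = -3.70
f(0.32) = 0.85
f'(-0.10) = -4.79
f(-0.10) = 2.64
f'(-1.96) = -9.59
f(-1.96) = 16.00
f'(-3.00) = -12.27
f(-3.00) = 27.37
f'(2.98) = 3.16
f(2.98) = 0.13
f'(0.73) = -2.65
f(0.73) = -0.45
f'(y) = 2.58*y - 4.53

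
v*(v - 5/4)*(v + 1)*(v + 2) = v^4 + 7*v^3/4 - 7*v^2/4 - 5*v/2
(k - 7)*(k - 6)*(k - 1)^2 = k^4 - 15*k^3 + 69*k^2 - 97*k + 42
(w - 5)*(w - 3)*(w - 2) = w^3 - 10*w^2 + 31*w - 30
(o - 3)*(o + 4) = o^2 + o - 12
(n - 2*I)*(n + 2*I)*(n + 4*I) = n^3 + 4*I*n^2 + 4*n + 16*I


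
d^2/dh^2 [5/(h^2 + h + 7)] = 10*(-h^2 - h + (2*h + 1)^2 - 7)/(h^2 + h + 7)^3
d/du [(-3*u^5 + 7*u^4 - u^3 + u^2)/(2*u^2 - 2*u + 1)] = u*(-18*u^5 + 52*u^4 - 59*u^3 + 32*u^2 - 5*u + 2)/(4*u^4 - 8*u^3 + 8*u^2 - 4*u + 1)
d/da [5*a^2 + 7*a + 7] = 10*a + 7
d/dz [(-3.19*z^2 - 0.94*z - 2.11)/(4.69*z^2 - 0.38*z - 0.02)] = (5.6208*z^2 + 19.9194*z - 0.783)/(21.9961*z^4 - 3.5644*z^3 - 0.0432*z^2 + 0.0152*z + 0.0004)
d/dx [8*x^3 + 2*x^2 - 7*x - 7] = 24*x^2 + 4*x - 7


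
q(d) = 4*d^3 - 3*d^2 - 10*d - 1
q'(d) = 12*d^2 - 6*d - 10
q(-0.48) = 2.67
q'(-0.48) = -4.36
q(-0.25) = 1.25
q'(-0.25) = -7.75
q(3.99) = 165.42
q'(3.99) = 157.10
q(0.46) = -5.85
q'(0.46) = -10.22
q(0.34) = -4.59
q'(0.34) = -10.65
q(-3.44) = -164.93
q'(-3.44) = 152.64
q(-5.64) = -757.65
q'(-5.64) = 405.56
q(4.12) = 186.61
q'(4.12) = 168.97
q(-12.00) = -7225.00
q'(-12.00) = 1790.00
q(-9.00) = -3070.00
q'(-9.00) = 1016.00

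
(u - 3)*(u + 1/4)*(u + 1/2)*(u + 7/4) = u^4 - u^3/2 - 97*u^2/16 - 131*u/32 - 21/32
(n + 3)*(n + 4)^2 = n^3 + 11*n^2 + 40*n + 48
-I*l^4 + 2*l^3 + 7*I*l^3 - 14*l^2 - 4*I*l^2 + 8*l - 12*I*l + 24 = (l - 6)*(l - 2)*(l + 2*I)*(-I*l - I)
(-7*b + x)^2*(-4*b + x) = -196*b^3 + 105*b^2*x - 18*b*x^2 + x^3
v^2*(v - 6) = v^3 - 6*v^2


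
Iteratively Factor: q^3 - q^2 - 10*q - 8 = (q - 4)*(q^2 + 3*q + 2) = (q - 4)*(q + 1)*(q + 2)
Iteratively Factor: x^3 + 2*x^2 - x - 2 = (x + 1)*(x^2 + x - 2) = (x - 1)*(x + 1)*(x + 2)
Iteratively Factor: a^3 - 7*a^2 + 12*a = (a - 3)*(a^2 - 4*a) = a*(a - 3)*(a - 4)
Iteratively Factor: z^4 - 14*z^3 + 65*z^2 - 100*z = (z)*(z^3 - 14*z^2 + 65*z - 100) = z*(z - 4)*(z^2 - 10*z + 25) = z*(z - 5)*(z - 4)*(z - 5)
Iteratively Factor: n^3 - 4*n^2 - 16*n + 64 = (n - 4)*(n^2 - 16) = (n - 4)*(n + 4)*(n - 4)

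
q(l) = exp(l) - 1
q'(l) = exp(l)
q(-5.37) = -1.00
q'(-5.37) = 0.00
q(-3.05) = -0.95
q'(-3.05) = 0.05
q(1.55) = 3.71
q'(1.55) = 4.71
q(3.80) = 43.70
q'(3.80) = 44.70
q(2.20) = 8.03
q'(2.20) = 9.03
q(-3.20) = -0.96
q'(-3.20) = 0.04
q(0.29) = 0.34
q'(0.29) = 1.34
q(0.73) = 1.08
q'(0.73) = 2.08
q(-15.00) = -1.00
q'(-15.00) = 0.00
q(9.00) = 8102.08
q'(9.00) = 8103.08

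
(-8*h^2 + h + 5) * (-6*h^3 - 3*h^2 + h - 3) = 48*h^5 + 18*h^4 - 41*h^3 + 10*h^2 + 2*h - 15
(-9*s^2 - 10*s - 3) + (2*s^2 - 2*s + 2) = -7*s^2 - 12*s - 1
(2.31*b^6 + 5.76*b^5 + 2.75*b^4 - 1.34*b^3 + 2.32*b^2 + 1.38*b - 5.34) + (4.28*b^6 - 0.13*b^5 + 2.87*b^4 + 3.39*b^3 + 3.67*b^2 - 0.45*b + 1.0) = 6.59*b^6 + 5.63*b^5 + 5.62*b^4 + 2.05*b^3 + 5.99*b^2 + 0.93*b - 4.34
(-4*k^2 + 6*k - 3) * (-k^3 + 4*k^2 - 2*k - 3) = 4*k^5 - 22*k^4 + 35*k^3 - 12*k^2 - 12*k + 9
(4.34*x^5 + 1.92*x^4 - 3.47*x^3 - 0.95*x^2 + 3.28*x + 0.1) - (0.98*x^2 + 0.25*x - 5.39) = 4.34*x^5 + 1.92*x^4 - 3.47*x^3 - 1.93*x^2 + 3.03*x + 5.49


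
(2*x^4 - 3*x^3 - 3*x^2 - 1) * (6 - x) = -2*x^5 + 15*x^4 - 15*x^3 - 18*x^2 + x - 6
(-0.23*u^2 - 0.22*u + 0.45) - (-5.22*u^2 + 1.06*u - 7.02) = 4.99*u^2 - 1.28*u + 7.47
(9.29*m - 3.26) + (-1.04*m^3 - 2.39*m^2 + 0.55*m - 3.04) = -1.04*m^3 - 2.39*m^2 + 9.84*m - 6.3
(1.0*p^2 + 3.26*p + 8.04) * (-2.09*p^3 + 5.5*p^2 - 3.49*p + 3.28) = -2.09*p^5 - 1.3134*p^4 - 2.3636*p^3 + 36.1226*p^2 - 17.3668*p + 26.3712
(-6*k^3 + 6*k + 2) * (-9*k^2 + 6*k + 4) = 54*k^5 - 36*k^4 - 78*k^3 + 18*k^2 + 36*k + 8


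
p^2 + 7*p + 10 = (p + 2)*(p + 5)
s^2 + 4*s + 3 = (s + 1)*(s + 3)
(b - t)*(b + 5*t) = b^2 + 4*b*t - 5*t^2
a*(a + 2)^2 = a^3 + 4*a^2 + 4*a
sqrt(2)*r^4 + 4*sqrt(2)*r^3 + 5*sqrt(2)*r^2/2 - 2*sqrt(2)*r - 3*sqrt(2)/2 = (r + 1)*(r + 3)*(r - sqrt(2)/2)*(sqrt(2)*r + 1)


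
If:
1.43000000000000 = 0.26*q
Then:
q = 5.50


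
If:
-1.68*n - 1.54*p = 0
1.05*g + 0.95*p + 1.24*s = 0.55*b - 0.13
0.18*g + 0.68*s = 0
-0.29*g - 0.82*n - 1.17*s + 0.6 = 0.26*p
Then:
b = -4.69604519774011*s - 1.87149460708783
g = -3.77777777777778*s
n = 1.11864406779661 - 0.13879472693032*s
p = 0.151412429378531*s - 1.22033898305085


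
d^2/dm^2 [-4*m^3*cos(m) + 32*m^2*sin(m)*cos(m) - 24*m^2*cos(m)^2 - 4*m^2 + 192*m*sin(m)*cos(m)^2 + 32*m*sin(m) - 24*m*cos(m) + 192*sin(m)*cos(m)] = 4*m^3*cos(m) + 24*m^2*sin(m) - 64*m^2*sin(2*m) + 48*m^2*cos(2*m) - 80*m*sin(m) + 96*m*sin(2*m) - 432*m*sin(3*m) + 128*m*cos(2*m) + 48*sin(m) - 352*sin(2*m) + 160*cos(m) - 24*cos(2*m) + 288*cos(3*m) - 32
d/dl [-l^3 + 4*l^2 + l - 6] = -3*l^2 + 8*l + 1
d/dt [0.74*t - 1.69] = 0.740000000000000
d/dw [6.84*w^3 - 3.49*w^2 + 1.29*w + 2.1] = 20.52*w^2 - 6.98*w + 1.29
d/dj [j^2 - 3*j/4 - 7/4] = 2*j - 3/4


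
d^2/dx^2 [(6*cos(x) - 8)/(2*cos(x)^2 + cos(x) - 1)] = 2*(-108*sin(x)^4*cos(x) + 70*sin(x)^4 - 77*sin(x)^2 + 4*cos(x) - 21*cos(3*x) + 6*cos(5*x) - 11)/(-2*sin(x)^2 + cos(x) + 1)^3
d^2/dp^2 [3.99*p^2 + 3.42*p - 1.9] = 7.98000000000000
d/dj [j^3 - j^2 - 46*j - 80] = 3*j^2 - 2*j - 46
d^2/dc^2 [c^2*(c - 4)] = 6*c - 8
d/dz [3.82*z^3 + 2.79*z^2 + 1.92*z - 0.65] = 11.46*z^2 + 5.58*z + 1.92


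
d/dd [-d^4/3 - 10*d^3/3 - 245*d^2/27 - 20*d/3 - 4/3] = -4*d^3/3 - 10*d^2 - 490*d/27 - 20/3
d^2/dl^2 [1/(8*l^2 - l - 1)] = 2*(64*l^2 - 8*l - (16*l - 1)^2 - 8)/(-8*l^2 + l + 1)^3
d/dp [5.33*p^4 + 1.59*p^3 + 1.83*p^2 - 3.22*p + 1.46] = 21.32*p^3 + 4.77*p^2 + 3.66*p - 3.22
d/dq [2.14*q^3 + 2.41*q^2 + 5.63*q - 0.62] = 6.42*q^2 + 4.82*q + 5.63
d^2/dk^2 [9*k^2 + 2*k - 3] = 18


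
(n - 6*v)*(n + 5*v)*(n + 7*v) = n^3 + 6*n^2*v - 37*n*v^2 - 210*v^3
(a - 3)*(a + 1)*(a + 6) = a^3 + 4*a^2 - 15*a - 18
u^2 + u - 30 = (u - 5)*(u + 6)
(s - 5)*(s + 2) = s^2 - 3*s - 10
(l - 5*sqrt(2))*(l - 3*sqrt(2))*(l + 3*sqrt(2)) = l^3 - 5*sqrt(2)*l^2 - 18*l + 90*sqrt(2)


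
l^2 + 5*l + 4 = (l + 1)*(l + 4)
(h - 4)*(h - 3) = h^2 - 7*h + 12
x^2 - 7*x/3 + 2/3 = (x - 2)*(x - 1/3)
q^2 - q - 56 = (q - 8)*(q + 7)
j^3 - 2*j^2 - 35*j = j*(j - 7)*(j + 5)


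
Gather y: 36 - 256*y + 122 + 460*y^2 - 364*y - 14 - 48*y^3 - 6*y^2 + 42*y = -48*y^3 + 454*y^2 - 578*y + 144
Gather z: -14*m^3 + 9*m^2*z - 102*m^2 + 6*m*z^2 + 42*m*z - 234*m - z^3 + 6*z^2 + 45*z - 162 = -14*m^3 - 102*m^2 - 234*m - z^3 + z^2*(6*m + 6) + z*(9*m^2 + 42*m + 45) - 162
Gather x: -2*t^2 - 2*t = -2*t^2 - 2*t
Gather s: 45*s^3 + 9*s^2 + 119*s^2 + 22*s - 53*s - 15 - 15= 45*s^3 + 128*s^2 - 31*s - 30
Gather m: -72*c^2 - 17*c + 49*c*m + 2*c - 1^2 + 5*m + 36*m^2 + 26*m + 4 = -72*c^2 - 15*c + 36*m^2 + m*(49*c + 31) + 3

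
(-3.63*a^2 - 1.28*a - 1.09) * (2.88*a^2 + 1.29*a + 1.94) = -10.4544*a^4 - 8.3691*a^3 - 11.8326*a^2 - 3.8893*a - 2.1146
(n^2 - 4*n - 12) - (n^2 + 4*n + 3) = -8*n - 15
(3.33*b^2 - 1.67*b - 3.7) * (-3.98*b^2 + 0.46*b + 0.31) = -13.2534*b^4 + 8.1784*b^3 + 14.9901*b^2 - 2.2197*b - 1.147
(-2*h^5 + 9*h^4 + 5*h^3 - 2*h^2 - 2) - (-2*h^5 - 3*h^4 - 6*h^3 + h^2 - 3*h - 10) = 12*h^4 + 11*h^3 - 3*h^2 + 3*h + 8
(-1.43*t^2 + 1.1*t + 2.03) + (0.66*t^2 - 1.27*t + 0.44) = -0.77*t^2 - 0.17*t + 2.47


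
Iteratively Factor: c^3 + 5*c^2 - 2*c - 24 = (c - 2)*(c^2 + 7*c + 12) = (c - 2)*(c + 4)*(c + 3)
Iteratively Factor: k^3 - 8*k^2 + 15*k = (k)*(k^2 - 8*k + 15) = k*(k - 5)*(k - 3)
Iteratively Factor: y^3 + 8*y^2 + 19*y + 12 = (y + 4)*(y^2 + 4*y + 3) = (y + 1)*(y + 4)*(y + 3)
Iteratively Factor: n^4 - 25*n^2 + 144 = (n + 3)*(n^3 - 3*n^2 - 16*n + 48) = (n + 3)*(n + 4)*(n^2 - 7*n + 12) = (n - 4)*(n + 3)*(n + 4)*(n - 3)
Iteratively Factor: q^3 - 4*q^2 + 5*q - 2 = (q - 2)*(q^2 - 2*q + 1) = (q - 2)*(q - 1)*(q - 1)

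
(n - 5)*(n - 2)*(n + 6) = n^3 - n^2 - 32*n + 60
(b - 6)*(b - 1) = b^2 - 7*b + 6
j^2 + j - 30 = (j - 5)*(j + 6)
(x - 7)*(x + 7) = x^2 - 49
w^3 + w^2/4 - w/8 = w*(w - 1/4)*(w + 1/2)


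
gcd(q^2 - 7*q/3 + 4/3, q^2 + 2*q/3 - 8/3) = q - 4/3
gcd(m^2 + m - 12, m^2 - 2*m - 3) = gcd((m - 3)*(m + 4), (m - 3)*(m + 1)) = m - 3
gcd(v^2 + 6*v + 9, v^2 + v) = 1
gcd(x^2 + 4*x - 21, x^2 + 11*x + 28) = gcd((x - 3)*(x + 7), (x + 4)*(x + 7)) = x + 7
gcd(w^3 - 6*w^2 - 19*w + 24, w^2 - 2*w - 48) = w - 8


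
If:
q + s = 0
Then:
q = -s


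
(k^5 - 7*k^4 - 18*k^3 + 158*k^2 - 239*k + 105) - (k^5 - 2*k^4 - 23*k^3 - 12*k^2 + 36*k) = -5*k^4 + 5*k^3 + 170*k^2 - 275*k + 105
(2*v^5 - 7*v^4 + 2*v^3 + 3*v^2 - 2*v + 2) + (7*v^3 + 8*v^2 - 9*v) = 2*v^5 - 7*v^4 + 9*v^3 + 11*v^2 - 11*v + 2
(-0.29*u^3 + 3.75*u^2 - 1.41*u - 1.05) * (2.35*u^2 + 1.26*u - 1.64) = -0.6815*u^5 + 8.4471*u^4 + 1.8871*u^3 - 10.3941*u^2 + 0.9894*u + 1.722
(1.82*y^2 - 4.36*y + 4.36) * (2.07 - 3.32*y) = -6.0424*y^3 + 18.2426*y^2 - 23.5004*y + 9.0252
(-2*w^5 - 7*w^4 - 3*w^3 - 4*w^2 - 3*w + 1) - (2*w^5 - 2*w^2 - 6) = -4*w^5 - 7*w^4 - 3*w^3 - 2*w^2 - 3*w + 7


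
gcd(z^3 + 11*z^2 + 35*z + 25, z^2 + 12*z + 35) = z + 5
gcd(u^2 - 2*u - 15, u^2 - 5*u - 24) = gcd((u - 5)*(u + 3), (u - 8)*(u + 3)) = u + 3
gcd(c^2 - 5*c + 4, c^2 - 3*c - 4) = c - 4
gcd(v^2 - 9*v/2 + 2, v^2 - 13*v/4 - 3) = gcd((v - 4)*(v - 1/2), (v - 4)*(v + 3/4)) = v - 4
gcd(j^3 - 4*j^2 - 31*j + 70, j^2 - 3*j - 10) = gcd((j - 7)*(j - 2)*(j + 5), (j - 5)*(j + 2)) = 1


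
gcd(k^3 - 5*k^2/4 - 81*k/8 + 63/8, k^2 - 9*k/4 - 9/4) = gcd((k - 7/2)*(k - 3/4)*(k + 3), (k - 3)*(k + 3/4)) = 1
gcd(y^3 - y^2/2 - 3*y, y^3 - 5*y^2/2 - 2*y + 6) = y^2 - y/2 - 3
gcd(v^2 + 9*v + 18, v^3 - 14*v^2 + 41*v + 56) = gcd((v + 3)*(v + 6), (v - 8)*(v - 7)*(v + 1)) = 1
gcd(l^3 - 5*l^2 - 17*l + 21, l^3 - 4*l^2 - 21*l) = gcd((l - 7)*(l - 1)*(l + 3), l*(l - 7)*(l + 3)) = l^2 - 4*l - 21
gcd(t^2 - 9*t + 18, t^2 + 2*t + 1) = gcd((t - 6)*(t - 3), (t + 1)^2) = 1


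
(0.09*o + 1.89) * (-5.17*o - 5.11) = -0.4653*o^2 - 10.2312*o - 9.6579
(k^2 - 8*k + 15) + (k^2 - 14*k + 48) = 2*k^2 - 22*k + 63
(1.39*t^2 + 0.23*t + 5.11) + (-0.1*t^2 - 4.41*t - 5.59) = 1.29*t^2 - 4.18*t - 0.48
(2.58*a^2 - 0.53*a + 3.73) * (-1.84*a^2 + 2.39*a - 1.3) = -4.7472*a^4 + 7.1414*a^3 - 11.4839*a^2 + 9.6037*a - 4.849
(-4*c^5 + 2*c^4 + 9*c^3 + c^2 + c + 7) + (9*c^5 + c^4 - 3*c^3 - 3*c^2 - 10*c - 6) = 5*c^5 + 3*c^4 + 6*c^3 - 2*c^2 - 9*c + 1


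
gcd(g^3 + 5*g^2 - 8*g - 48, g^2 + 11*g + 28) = g + 4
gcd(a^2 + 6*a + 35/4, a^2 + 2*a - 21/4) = a + 7/2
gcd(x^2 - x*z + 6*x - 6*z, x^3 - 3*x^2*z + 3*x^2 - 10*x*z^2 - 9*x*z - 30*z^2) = 1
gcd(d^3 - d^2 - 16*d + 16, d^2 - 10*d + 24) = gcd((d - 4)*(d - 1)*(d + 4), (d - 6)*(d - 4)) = d - 4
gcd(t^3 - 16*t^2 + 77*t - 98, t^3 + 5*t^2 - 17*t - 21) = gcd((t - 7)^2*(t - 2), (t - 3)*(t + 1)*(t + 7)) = 1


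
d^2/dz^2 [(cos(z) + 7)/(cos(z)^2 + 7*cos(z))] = (sin(z)^2 + 1)/cos(z)^3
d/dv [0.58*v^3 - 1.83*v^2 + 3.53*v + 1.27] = 1.74*v^2 - 3.66*v + 3.53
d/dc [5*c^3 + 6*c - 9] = 15*c^2 + 6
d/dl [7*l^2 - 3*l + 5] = 14*l - 3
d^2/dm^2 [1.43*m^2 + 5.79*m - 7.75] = 2.86000000000000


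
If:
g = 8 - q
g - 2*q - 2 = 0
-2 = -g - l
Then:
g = 6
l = -4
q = 2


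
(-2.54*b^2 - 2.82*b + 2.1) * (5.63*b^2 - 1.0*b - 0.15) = -14.3002*b^4 - 13.3366*b^3 + 15.024*b^2 - 1.677*b - 0.315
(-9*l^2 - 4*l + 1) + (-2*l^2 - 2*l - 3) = -11*l^2 - 6*l - 2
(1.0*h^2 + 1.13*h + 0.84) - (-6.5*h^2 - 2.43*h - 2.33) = 7.5*h^2 + 3.56*h + 3.17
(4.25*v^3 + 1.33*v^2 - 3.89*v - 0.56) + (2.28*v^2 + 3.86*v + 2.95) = 4.25*v^3 + 3.61*v^2 - 0.0300000000000002*v + 2.39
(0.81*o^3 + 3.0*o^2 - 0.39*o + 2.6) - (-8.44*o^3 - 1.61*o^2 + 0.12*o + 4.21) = 9.25*o^3 + 4.61*o^2 - 0.51*o - 1.61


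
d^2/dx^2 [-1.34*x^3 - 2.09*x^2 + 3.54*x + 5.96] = -8.04*x - 4.18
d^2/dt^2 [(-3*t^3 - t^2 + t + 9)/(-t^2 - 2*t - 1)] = 12*(t - 4)/(t^4 + 4*t^3 + 6*t^2 + 4*t + 1)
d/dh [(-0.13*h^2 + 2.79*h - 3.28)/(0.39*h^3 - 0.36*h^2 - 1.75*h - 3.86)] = (0.0507*h^4 - 2.1762*h^3 + 5.0695*h^2 - 1.358*h - 16.5094)/(0.1521*h^6 - 0.2808*h^5 - 1.2354*h^4 - 1.7508*h^3 + 5.8417*h^2 + 13.51*h + 14.8996)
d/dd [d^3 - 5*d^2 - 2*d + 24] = 3*d^2 - 10*d - 2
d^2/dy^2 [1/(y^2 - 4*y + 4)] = 6/(y^4 - 8*y^3 + 24*y^2 - 32*y + 16)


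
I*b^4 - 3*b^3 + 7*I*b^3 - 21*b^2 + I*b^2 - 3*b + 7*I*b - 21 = (b + 7)*(b + I)*(b + 3*I)*(I*b + 1)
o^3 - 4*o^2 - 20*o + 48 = (o - 6)*(o - 2)*(o + 4)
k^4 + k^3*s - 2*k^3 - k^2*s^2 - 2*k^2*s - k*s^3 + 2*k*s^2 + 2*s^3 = (k - 2)*(k - s)*(k + s)^2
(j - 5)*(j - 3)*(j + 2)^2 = j^4 - 4*j^3 - 13*j^2 + 28*j + 60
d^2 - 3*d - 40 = (d - 8)*(d + 5)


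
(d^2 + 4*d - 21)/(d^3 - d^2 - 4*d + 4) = (d^2 + 4*d - 21)/(d^3 - d^2 - 4*d + 4)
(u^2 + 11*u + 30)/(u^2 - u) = (u^2 + 11*u + 30)/(u*(u - 1))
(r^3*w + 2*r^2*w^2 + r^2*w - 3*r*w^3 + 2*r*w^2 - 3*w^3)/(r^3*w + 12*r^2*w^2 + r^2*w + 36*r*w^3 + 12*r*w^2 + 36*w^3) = (r^2 + 2*r*w - 3*w^2)/(r^2 + 12*r*w + 36*w^2)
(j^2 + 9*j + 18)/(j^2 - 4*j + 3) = (j^2 + 9*j + 18)/(j^2 - 4*j + 3)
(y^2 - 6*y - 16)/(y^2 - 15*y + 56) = (y + 2)/(y - 7)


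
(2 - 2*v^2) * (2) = 4 - 4*v^2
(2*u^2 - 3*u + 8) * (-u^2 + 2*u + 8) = -2*u^4 + 7*u^3 + 2*u^2 - 8*u + 64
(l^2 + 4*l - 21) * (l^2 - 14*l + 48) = l^4 - 10*l^3 - 29*l^2 + 486*l - 1008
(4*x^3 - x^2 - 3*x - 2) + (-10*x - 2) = 4*x^3 - x^2 - 13*x - 4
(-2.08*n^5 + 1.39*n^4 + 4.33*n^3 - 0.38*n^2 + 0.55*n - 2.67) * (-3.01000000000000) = 6.2608*n^5 - 4.1839*n^4 - 13.0333*n^3 + 1.1438*n^2 - 1.6555*n + 8.0367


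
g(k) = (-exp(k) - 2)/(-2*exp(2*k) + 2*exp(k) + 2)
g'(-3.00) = 0.02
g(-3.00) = -0.98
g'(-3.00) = 0.02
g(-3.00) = -0.98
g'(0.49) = -6473.86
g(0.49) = 56.51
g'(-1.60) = 0.01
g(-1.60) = -0.95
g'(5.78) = -0.00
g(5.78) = 0.00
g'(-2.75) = 0.02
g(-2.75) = -0.97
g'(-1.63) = 0.01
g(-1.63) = -0.95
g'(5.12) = -0.00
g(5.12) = 0.00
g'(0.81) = -4.50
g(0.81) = 1.18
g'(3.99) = -0.01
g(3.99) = 0.01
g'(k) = (-exp(k) - 2)*(4*exp(2*k) - 2*exp(k))/(-2*exp(2*k) + 2*exp(k) + 2)^2 - exp(k)/(-2*exp(2*k) + 2*exp(k) + 2) = (-(exp(k) + 2)*(2*exp(k) - 1) + exp(2*k) - exp(k) - 1)*exp(k)/(2*(-exp(2*k) + exp(k) + 1)^2)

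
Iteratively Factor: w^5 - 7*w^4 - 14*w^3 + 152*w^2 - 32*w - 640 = (w + 4)*(w^4 - 11*w^3 + 30*w^2 + 32*w - 160) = (w + 2)*(w + 4)*(w^3 - 13*w^2 + 56*w - 80) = (w - 4)*(w + 2)*(w + 4)*(w^2 - 9*w + 20) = (w - 4)^2*(w + 2)*(w + 4)*(w - 5)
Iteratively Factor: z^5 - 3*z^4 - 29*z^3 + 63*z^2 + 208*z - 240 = (z + 4)*(z^4 - 7*z^3 - z^2 + 67*z - 60) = (z - 1)*(z + 4)*(z^3 - 6*z^2 - 7*z + 60) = (z - 5)*(z - 1)*(z + 4)*(z^2 - z - 12) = (z - 5)*(z - 4)*(z - 1)*(z + 4)*(z + 3)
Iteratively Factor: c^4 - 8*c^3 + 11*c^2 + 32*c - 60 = (c - 3)*(c^3 - 5*c^2 - 4*c + 20) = (c - 3)*(c - 2)*(c^2 - 3*c - 10) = (c - 5)*(c - 3)*(c - 2)*(c + 2)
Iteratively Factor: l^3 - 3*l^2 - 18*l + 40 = (l - 5)*(l^2 + 2*l - 8) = (l - 5)*(l - 2)*(l + 4)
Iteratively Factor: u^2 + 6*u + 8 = (u + 2)*(u + 4)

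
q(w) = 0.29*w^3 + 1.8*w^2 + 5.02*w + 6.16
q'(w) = 0.87*w^2 + 3.6*w + 5.02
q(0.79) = 11.39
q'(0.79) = 8.41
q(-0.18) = 5.31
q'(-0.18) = 4.40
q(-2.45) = 0.40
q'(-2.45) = 1.42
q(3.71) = 64.37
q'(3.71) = 30.35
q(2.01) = 25.88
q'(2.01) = 15.77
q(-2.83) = -0.20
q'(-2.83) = 1.80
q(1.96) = 25.10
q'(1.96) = 15.42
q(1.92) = 24.49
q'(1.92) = 15.14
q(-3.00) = -0.53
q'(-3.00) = 2.05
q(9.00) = 408.55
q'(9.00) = 107.89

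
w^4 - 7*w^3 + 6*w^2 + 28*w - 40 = (w - 5)*(w - 2)^2*(w + 2)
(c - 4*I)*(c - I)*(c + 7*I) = c^3 + 2*I*c^2 + 31*c - 28*I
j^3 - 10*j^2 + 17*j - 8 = (j - 8)*(j - 1)^2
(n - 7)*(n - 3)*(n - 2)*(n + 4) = n^4 - 8*n^3 - 7*n^2 + 122*n - 168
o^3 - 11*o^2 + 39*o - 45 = (o - 5)*(o - 3)^2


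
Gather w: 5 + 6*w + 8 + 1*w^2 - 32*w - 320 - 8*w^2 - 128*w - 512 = -7*w^2 - 154*w - 819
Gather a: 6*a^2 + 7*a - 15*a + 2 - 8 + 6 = 6*a^2 - 8*a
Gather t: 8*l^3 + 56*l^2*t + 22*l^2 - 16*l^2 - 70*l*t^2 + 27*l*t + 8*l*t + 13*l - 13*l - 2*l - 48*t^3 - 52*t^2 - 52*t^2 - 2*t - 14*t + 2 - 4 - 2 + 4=8*l^3 + 6*l^2 - 2*l - 48*t^3 + t^2*(-70*l - 104) + t*(56*l^2 + 35*l - 16)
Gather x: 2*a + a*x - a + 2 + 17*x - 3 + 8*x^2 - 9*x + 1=a + 8*x^2 + x*(a + 8)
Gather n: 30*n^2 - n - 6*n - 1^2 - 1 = 30*n^2 - 7*n - 2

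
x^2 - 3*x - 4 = (x - 4)*(x + 1)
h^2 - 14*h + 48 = (h - 8)*(h - 6)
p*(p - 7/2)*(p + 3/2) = p^3 - 2*p^2 - 21*p/4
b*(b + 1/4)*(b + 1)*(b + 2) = b^4 + 13*b^3/4 + 11*b^2/4 + b/2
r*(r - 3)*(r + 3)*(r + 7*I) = r^4 + 7*I*r^3 - 9*r^2 - 63*I*r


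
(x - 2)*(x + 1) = x^2 - x - 2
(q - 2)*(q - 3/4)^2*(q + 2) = q^4 - 3*q^3/2 - 55*q^2/16 + 6*q - 9/4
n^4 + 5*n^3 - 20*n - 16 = (n - 2)*(n + 1)*(n + 2)*(n + 4)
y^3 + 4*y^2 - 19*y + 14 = (y - 2)*(y - 1)*(y + 7)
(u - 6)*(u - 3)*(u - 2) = u^3 - 11*u^2 + 36*u - 36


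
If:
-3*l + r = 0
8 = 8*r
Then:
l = 1/3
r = 1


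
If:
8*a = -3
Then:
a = -3/8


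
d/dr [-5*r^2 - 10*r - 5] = -10*r - 10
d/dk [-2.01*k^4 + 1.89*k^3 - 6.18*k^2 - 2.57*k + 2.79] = -8.04*k^3 + 5.67*k^2 - 12.36*k - 2.57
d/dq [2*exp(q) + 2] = 2*exp(q)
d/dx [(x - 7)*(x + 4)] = 2*x - 3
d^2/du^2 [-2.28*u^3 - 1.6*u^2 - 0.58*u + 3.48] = -13.68*u - 3.2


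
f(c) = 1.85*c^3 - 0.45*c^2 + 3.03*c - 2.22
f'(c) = 5.55*c^2 - 0.9*c + 3.03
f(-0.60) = -4.60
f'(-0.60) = 5.57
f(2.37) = 27.06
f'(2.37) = 32.07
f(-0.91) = -6.74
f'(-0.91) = 8.44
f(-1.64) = -16.56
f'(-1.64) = 19.43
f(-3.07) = -69.29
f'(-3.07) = 58.10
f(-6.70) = -599.13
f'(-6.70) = 258.20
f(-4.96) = -254.06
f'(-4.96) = 144.03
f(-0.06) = -2.40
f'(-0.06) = 3.10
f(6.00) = 399.36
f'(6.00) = 197.43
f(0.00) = -2.22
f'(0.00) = 3.03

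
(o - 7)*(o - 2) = o^2 - 9*o + 14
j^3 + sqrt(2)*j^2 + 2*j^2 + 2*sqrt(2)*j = j*(j + 2)*(j + sqrt(2))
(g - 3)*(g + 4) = g^2 + g - 12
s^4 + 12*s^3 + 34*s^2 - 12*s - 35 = (s - 1)*(s + 1)*(s + 5)*(s + 7)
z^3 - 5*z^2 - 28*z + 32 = (z - 8)*(z - 1)*(z + 4)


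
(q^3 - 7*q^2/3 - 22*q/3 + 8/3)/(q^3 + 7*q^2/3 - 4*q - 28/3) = (3*q^2 - 13*q + 4)/(3*q^2 + q - 14)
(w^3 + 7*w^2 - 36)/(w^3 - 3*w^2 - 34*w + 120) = (w^2 + w - 6)/(w^2 - 9*w + 20)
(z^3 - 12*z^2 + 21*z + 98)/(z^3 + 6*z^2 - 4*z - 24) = (z^2 - 14*z + 49)/(z^2 + 4*z - 12)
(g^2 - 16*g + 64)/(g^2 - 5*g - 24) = (g - 8)/(g + 3)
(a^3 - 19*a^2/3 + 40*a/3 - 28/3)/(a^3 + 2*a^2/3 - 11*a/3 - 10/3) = (3*a^2 - 13*a + 14)/(3*a^2 + 8*a + 5)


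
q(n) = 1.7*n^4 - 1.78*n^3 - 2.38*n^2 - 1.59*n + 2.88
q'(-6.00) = -1634.07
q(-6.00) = 2514.42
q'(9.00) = 4480.23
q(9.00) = 9651.87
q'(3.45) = 197.66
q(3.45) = 136.81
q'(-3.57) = -362.05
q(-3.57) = 335.35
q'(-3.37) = -306.45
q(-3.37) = 268.60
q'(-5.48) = -1254.92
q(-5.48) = 1766.15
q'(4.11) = 360.74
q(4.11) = 317.65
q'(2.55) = 64.30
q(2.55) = 25.71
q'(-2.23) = -92.94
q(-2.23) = 56.37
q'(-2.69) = -159.79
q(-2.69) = 113.60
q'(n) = 6.8*n^3 - 5.34*n^2 - 4.76*n - 1.59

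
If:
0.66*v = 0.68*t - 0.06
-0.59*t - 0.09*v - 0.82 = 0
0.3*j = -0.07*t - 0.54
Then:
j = -1.52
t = -1.19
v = -1.32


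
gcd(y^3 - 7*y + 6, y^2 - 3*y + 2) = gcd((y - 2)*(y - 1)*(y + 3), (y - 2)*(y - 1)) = y^2 - 3*y + 2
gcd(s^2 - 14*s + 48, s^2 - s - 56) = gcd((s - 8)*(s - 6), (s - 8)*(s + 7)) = s - 8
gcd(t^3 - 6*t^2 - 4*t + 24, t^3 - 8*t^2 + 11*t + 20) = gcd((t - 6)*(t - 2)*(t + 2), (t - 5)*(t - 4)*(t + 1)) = 1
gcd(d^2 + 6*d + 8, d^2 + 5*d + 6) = d + 2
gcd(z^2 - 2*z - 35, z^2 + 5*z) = z + 5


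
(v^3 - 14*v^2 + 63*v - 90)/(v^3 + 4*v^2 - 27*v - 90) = (v^2 - 9*v + 18)/(v^2 + 9*v + 18)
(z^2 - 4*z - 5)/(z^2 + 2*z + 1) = (z - 5)/(z + 1)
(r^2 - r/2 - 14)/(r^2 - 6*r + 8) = (r + 7/2)/(r - 2)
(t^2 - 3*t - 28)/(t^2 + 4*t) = (t - 7)/t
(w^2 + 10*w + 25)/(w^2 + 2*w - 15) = (w + 5)/(w - 3)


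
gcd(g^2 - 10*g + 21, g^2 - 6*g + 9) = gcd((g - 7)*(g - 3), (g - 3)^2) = g - 3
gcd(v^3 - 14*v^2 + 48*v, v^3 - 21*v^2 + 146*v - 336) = v^2 - 14*v + 48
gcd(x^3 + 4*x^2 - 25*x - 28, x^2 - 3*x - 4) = x^2 - 3*x - 4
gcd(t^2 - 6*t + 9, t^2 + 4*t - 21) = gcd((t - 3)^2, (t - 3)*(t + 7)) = t - 3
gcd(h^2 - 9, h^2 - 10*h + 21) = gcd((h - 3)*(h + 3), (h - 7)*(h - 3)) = h - 3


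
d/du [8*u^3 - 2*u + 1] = 24*u^2 - 2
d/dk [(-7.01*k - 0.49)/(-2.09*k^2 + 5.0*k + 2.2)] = (14.6509*k^2 - 35.05*k - (4.18*k - 5.0)*(7.01*k + 0.49) - 15.422)/(-2.09*k^2 + 5.0*k + 2.2)^2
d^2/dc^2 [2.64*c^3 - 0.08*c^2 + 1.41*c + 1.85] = 15.84*c - 0.16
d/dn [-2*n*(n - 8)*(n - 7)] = -6*n^2 + 60*n - 112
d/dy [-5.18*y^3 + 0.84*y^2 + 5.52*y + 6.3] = -15.54*y^2 + 1.68*y + 5.52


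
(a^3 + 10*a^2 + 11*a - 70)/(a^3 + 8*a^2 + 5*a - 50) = (a + 7)/(a + 5)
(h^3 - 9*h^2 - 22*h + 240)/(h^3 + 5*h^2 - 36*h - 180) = (h - 8)/(h + 6)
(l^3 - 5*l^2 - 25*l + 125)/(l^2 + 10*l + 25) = (l^2 - 10*l + 25)/(l + 5)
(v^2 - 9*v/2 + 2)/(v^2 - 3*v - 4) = (v - 1/2)/(v + 1)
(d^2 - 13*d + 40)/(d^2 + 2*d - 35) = (d - 8)/(d + 7)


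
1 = 1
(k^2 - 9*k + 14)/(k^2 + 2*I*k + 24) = (k^2 - 9*k + 14)/(k^2 + 2*I*k + 24)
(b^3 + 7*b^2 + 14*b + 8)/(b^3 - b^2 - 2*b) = (b^2 + 6*b + 8)/(b*(b - 2))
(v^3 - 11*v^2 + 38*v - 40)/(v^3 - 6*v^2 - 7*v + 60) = (v - 2)/(v + 3)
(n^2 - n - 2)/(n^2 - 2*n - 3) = (n - 2)/(n - 3)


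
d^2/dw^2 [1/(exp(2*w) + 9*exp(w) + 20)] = (2*(2*exp(w) + 9)^2*exp(w) - (4*exp(w) + 9)*(exp(2*w) + 9*exp(w) + 20))*exp(w)/(exp(2*w) + 9*exp(w) + 20)^3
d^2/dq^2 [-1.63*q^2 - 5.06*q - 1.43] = -3.26000000000000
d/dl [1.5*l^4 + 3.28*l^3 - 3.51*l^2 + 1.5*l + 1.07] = 6.0*l^3 + 9.84*l^2 - 7.02*l + 1.5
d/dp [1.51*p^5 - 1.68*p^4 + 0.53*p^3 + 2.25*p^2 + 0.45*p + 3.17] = 7.55*p^4 - 6.72*p^3 + 1.59*p^2 + 4.5*p + 0.45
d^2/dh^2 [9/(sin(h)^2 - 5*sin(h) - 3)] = 9*(4*sin(h)^4 - 15*sin(h)^3 + 31*sin(h)^2 + 15*sin(h) - 56)/(5*sin(h) + cos(h)^2 + 2)^3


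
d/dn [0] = 0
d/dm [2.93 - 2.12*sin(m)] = -2.12*cos(m)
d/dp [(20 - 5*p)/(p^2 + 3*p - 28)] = 5/(p^2 + 14*p + 49)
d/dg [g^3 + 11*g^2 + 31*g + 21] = 3*g^2 + 22*g + 31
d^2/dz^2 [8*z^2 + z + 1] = 16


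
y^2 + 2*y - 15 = (y - 3)*(y + 5)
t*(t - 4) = t^2 - 4*t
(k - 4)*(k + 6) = k^2 + 2*k - 24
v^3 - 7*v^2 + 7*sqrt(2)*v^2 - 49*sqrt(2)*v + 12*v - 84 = (v - 7)*(v + sqrt(2))*(v + 6*sqrt(2))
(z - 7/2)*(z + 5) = z^2 + 3*z/2 - 35/2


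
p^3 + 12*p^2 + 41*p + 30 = (p + 1)*(p + 5)*(p + 6)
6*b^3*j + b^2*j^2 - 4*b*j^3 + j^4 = j*(-3*b + j)*(-2*b + j)*(b + j)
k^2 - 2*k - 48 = (k - 8)*(k + 6)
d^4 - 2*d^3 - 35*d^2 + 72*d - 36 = (d - 6)*(d - 1)^2*(d + 6)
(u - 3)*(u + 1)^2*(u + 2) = u^4 + u^3 - 7*u^2 - 13*u - 6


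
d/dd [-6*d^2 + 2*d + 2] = 2 - 12*d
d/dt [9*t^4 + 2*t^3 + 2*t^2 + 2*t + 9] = 36*t^3 + 6*t^2 + 4*t + 2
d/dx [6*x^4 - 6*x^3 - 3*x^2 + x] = 24*x^3 - 18*x^2 - 6*x + 1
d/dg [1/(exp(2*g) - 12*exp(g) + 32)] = 2*(6 - exp(g))*exp(g)/(exp(2*g) - 12*exp(g) + 32)^2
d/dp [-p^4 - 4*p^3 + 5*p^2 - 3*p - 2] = -4*p^3 - 12*p^2 + 10*p - 3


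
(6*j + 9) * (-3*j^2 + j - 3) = -18*j^3 - 21*j^2 - 9*j - 27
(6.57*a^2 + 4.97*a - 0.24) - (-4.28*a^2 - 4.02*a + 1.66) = 10.85*a^2 + 8.99*a - 1.9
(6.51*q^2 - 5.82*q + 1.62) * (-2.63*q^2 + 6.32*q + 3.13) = -17.1213*q^4 + 56.4498*q^3 - 20.6667*q^2 - 7.9782*q + 5.0706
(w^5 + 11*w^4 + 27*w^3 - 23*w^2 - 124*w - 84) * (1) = w^5 + 11*w^4 + 27*w^3 - 23*w^2 - 124*w - 84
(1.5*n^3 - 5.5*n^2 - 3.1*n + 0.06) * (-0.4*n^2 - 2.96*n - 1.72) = -0.6*n^5 - 2.24*n^4 + 14.94*n^3 + 18.612*n^2 + 5.1544*n - 0.1032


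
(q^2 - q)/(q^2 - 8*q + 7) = q/(q - 7)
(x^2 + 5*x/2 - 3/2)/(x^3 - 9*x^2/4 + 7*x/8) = 4*(x + 3)/(x*(4*x - 7))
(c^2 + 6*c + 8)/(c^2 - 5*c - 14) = (c + 4)/(c - 7)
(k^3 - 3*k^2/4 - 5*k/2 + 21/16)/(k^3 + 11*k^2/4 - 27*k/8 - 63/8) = (k - 1/2)/(k + 3)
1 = 1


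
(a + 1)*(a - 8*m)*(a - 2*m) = a^3 - 10*a^2*m + a^2 + 16*a*m^2 - 10*a*m + 16*m^2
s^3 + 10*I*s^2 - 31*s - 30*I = (s + 2*I)*(s + 3*I)*(s + 5*I)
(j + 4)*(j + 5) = j^2 + 9*j + 20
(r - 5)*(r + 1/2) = r^2 - 9*r/2 - 5/2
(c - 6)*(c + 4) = c^2 - 2*c - 24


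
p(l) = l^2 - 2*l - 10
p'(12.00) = 22.00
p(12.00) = 110.00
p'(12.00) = 22.00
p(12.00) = 110.00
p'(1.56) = 1.12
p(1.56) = -10.69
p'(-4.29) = -10.58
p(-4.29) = 16.98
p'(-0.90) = -3.80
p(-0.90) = -7.39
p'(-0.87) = -3.74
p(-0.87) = -7.50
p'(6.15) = 10.30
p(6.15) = 15.52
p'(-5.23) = -12.46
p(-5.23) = 27.81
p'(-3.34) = -8.68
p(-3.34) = 7.84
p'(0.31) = -1.38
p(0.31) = -10.52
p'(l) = 2*l - 2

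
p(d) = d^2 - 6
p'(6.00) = 12.00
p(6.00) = 30.00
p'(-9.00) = -18.00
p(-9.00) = 75.00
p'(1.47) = 2.94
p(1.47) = -3.84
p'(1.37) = 2.74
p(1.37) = -4.12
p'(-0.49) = -0.98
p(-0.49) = -5.76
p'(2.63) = 5.26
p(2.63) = 0.92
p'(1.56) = 3.12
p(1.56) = -3.57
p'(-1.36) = -2.72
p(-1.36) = -4.15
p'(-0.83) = -1.66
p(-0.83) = -5.31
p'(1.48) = 2.96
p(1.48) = -3.81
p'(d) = 2*d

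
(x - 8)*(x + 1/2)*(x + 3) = x^3 - 9*x^2/2 - 53*x/2 - 12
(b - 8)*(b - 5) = b^2 - 13*b + 40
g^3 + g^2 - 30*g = g*(g - 5)*(g + 6)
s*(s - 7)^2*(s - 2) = s^4 - 16*s^3 + 77*s^2 - 98*s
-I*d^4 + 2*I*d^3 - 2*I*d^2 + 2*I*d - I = (d - 1)*(d - I)*(d + I)*(-I*d + I)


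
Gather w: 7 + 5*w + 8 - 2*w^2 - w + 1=-2*w^2 + 4*w + 16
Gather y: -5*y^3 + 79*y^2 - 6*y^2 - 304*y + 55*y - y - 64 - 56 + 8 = -5*y^3 + 73*y^2 - 250*y - 112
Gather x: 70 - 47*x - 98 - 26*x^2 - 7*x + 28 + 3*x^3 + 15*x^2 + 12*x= 3*x^3 - 11*x^2 - 42*x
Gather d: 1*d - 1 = d - 1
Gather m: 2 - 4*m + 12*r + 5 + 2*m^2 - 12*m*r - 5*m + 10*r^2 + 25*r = 2*m^2 + m*(-12*r - 9) + 10*r^2 + 37*r + 7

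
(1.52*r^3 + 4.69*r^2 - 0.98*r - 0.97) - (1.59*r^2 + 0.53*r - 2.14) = 1.52*r^3 + 3.1*r^2 - 1.51*r + 1.17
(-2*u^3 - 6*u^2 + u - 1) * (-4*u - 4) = 8*u^4 + 32*u^3 + 20*u^2 + 4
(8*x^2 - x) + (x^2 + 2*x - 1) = 9*x^2 + x - 1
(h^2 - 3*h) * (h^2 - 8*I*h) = h^4 - 3*h^3 - 8*I*h^3 + 24*I*h^2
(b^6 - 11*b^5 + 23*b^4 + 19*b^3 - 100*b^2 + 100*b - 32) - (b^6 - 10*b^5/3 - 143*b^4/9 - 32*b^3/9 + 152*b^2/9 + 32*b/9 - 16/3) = -23*b^5/3 + 350*b^4/9 + 203*b^3/9 - 1052*b^2/9 + 868*b/9 - 80/3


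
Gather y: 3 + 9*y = 9*y + 3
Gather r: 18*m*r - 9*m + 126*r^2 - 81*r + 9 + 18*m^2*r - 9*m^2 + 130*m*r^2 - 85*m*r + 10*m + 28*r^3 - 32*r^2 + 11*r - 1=-9*m^2 + m + 28*r^3 + r^2*(130*m + 94) + r*(18*m^2 - 67*m - 70) + 8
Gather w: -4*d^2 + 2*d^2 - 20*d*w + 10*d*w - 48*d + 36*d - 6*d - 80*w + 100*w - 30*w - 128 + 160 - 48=-2*d^2 - 18*d + w*(-10*d - 10) - 16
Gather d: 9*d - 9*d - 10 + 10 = 0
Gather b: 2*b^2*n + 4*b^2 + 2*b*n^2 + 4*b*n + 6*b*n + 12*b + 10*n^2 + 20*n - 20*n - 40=b^2*(2*n + 4) + b*(2*n^2 + 10*n + 12) + 10*n^2 - 40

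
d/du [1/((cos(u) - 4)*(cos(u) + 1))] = (2*cos(u) - 3)*sin(u)/((cos(u) - 4)^2*(cos(u) + 1)^2)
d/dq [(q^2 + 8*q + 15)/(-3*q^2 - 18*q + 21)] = 2*(q^2 + 22*q + 73)/(3*(q^4 + 12*q^3 + 22*q^2 - 84*q + 49))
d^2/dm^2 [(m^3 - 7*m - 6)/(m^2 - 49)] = 12*(7*m^3 - 3*m^2 + 1029*m - 49)/(m^6 - 147*m^4 + 7203*m^2 - 117649)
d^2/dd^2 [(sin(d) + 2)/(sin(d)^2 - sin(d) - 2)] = (sin(d)^5 + 9*sin(d)^4 + 4*sin(d)^3 + 4*sin(d)^2 - 8)/(sin(d) + cos(d)^2 + 1)^3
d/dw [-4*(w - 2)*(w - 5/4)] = 13 - 8*w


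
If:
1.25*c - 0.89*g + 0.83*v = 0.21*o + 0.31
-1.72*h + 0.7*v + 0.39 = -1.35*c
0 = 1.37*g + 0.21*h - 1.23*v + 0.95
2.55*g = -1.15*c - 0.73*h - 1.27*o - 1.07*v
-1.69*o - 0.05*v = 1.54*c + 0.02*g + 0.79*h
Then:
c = -0.27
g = -0.24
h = 0.24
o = 0.12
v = 0.55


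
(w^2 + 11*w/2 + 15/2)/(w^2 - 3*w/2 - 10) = (w + 3)/(w - 4)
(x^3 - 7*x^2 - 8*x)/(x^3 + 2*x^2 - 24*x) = (x^2 - 7*x - 8)/(x^2 + 2*x - 24)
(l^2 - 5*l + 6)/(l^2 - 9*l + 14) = (l - 3)/(l - 7)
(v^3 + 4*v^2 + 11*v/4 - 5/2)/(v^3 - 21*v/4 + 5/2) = (v + 2)/(v - 2)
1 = 1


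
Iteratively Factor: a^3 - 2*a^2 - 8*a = (a + 2)*(a^2 - 4*a) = (a - 4)*(a + 2)*(a)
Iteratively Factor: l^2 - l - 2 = (l + 1)*(l - 2)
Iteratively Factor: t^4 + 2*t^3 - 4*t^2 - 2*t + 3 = (t - 1)*(t^3 + 3*t^2 - t - 3) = (t - 1)^2*(t^2 + 4*t + 3) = (t - 1)^2*(t + 3)*(t + 1)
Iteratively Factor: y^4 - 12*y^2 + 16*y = (y + 4)*(y^3 - 4*y^2 + 4*y) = y*(y + 4)*(y^2 - 4*y + 4) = y*(y - 2)*(y + 4)*(y - 2)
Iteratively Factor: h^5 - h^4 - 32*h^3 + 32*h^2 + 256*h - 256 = (h - 1)*(h^4 - 32*h^2 + 256) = (h - 4)*(h - 1)*(h^3 + 4*h^2 - 16*h - 64) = (h - 4)^2*(h - 1)*(h^2 + 8*h + 16) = (h - 4)^2*(h - 1)*(h + 4)*(h + 4)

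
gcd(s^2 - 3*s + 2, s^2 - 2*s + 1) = s - 1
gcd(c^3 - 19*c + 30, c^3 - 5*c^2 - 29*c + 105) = c^2 + 2*c - 15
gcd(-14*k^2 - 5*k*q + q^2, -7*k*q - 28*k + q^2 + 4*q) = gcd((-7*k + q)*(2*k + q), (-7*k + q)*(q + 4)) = -7*k + q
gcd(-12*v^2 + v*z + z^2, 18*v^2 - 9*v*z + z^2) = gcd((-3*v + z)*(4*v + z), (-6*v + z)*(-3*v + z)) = -3*v + z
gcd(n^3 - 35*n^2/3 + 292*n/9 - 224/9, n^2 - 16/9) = n - 4/3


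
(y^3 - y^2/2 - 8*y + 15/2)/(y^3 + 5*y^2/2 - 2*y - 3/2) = (2*y - 5)/(2*y + 1)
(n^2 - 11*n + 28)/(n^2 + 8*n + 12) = (n^2 - 11*n + 28)/(n^2 + 8*n + 12)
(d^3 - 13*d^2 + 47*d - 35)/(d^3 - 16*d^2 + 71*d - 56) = (d - 5)/(d - 8)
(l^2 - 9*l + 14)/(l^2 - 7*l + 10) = (l - 7)/(l - 5)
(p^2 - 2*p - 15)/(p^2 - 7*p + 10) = (p + 3)/(p - 2)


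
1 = 1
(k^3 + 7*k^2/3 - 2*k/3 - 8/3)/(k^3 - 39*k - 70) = (3*k^2 + k - 4)/(3*(k^2 - 2*k - 35))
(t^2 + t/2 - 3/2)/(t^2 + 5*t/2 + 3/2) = (t - 1)/(t + 1)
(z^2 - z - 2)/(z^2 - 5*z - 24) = (-z^2 + z + 2)/(-z^2 + 5*z + 24)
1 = 1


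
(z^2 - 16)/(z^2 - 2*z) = (z^2 - 16)/(z*(z - 2))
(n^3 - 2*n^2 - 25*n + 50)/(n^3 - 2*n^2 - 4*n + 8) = (n^2 - 25)/(n^2 - 4)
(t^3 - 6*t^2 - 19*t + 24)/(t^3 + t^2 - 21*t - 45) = (t^2 - 9*t + 8)/(t^2 - 2*t - 15)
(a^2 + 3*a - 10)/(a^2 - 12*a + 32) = (a^2 + 3*a - 10)/(a^2 - 12*a + 32)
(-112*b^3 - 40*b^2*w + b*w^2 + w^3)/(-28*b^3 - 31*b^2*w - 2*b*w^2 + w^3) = (4*b + w)/(b + w)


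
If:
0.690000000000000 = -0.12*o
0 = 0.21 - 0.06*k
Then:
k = 3.50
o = -5.75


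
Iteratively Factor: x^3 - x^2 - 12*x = (x)*(x^2 - x - 12) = x*(x - 4)*(x + 3)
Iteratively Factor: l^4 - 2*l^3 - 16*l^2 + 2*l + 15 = (l - 5)*(l^3 + 3*l^2 - l - 3) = (l - 5)*(l - 1)*(l^2 + 4*l + 3) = (l - 5)*(l - 1)*(l + 3)*(l + 1)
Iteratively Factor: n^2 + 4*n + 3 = (n + 1)*(n + 3)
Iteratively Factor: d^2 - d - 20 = (d - 5)*(d + 4)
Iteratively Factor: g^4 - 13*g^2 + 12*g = (g + 4)*(g^3 - 4*g^2 + 3*g) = (g - 1)*(g + 4)*(g^2 - 3*g) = (g - 3)*(g - 1)*(g + 4)*(g)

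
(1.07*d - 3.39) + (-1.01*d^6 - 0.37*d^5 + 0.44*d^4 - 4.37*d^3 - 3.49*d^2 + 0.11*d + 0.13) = -1.01*d^6 - 0.37*d^5 + 0.44*d^4 - 4.37*d^3 - 3.49*d^2 + 1.18*d - 3.26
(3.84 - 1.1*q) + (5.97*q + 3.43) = 4.87*q + 7.27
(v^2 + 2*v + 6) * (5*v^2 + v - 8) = 5*v^4 + 11*v^3 + 24*v^2 - 10*v - 48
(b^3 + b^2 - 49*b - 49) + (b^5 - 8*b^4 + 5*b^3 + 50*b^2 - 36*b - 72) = b^5 - 8*b^4 + 6*b^3 + 51*b^2 - 85*b - 121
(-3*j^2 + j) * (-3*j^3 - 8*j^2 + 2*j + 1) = 9*j^5 + 21*j^4 - 14*j^3 - j^2 + j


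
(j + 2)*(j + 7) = j^2 + 9*j + 14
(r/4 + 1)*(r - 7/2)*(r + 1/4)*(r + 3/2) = r^4/4 + 9*r^3/16 - 51*r^2/16 - 389*r/64 - 21/16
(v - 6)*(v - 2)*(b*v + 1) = b*v^3 - 8*b*v^2 + 12*b*v + v^2 - 8*v + 12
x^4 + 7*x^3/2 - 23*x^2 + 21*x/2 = x*(x - 3)*(x - 1/2)*(x + 7)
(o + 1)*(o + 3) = o^2 + 4*o + 3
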